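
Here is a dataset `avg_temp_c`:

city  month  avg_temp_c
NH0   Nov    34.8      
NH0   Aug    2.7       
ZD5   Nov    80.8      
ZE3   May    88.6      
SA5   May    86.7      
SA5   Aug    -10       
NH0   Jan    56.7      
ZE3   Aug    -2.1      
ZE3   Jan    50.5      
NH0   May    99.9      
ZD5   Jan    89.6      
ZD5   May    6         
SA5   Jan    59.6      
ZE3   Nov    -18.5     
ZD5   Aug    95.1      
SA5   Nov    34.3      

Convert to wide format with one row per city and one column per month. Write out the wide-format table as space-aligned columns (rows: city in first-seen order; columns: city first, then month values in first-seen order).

Columns: city plus the 4 distinct month values (Nov, Aug, May, Jan).
For example, row NH0 column Nov takes avg_temp_c=34.8 from the long row (NH0, Nov).

city  Nov    Aug   May   Jan 
NH0   34.8   2.7   99.9  56.7
ZD5   80.8   95.1  6     89.6
ZE3   -18.5  -2.1  88.6  50.5
SA5   34.3   -10   86.7  59.6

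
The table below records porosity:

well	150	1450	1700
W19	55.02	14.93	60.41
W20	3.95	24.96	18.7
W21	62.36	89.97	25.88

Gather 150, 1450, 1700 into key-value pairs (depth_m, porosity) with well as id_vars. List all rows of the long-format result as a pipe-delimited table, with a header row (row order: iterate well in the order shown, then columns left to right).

| well | depth_m | porosity |
| W19 | 150 | 55.02 |
| W19 | 1450 | 14.93 |
| W19 | 1700 | 60.41 |
| W20 | 150 | 3.95 |
| W20 | 1450 | 24.96 |
| W20 | 1700 | 18.7 |
| W21 | 150 | 62.36 |
| W21 | 1450 | 89.97 |
| W21 | 1700 | 25.88 |

Each (well, column) pair becomes one row: 3 × 3 = 9 rows.
For example, (W19, 150) → porosity=55.02.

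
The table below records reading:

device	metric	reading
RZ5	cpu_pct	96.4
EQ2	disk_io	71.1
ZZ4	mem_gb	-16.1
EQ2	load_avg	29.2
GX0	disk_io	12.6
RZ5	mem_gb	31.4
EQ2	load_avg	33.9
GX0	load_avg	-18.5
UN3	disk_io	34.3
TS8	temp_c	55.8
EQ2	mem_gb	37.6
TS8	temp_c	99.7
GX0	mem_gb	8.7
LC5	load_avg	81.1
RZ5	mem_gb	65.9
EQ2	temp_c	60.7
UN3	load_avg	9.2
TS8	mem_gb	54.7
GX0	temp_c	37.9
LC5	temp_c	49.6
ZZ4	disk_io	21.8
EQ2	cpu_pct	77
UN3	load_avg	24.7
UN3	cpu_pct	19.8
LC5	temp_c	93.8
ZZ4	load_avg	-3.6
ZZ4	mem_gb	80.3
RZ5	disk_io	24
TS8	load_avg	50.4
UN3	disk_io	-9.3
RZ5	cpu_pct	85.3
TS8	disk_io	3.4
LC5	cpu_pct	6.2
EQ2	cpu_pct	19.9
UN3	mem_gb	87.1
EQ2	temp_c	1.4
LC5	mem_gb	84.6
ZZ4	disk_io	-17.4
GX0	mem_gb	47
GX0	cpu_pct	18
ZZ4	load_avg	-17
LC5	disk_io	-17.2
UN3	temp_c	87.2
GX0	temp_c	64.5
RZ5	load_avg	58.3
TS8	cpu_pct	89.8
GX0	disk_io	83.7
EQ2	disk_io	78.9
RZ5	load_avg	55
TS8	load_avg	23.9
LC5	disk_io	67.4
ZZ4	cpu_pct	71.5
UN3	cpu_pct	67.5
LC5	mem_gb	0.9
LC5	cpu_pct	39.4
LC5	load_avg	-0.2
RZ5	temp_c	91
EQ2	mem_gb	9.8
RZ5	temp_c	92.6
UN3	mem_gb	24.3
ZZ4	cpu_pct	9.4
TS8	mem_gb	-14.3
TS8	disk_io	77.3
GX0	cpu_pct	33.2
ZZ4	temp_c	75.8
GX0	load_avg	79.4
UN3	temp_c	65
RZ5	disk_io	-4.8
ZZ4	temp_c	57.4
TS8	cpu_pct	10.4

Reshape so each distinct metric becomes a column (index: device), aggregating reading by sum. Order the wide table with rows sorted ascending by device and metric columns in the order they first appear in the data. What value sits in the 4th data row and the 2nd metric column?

19.2

With rows sorted ascending by device, row 4 is device=RZ5. metric columns in first-appearance order: cpu_pct, disk_io, mem_gb, load_avg, temp_c; column 2 is disk_io.
Long rows with device=RZ5, metric=disk_io: 24 + -4.8 = 19.2.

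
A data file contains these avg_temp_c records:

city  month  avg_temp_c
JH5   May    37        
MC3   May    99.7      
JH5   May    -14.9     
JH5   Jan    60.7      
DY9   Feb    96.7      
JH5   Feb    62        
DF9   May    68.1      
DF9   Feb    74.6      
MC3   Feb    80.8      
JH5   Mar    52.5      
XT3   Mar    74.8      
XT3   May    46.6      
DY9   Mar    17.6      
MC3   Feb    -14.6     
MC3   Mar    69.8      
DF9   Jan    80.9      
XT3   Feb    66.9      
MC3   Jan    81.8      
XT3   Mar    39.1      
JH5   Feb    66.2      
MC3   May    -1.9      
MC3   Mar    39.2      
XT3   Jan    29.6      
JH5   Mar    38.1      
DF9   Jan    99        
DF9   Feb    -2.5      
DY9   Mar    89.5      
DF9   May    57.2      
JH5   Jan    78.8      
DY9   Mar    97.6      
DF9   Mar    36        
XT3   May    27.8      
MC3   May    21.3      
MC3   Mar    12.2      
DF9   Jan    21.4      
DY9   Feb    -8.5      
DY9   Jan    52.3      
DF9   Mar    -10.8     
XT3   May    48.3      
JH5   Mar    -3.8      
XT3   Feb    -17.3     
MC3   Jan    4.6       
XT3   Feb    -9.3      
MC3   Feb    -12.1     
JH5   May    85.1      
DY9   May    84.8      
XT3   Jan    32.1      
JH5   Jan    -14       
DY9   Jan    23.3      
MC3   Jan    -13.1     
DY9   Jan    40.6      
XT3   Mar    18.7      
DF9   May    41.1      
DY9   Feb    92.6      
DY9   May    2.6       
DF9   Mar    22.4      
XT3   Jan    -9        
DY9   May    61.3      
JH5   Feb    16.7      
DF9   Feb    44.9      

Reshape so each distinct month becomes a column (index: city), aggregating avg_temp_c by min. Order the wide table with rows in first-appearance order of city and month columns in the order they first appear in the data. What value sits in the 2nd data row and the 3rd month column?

-14.6

With rows in first-appearance order of city, row 2 is city=MC3. month columns in first-appearance order: May, Jan, Feb, Mar; column 3 is Feb.
Long rows with city=MC3, month=Feb: min(80.8, -14.6, -12.1) = -14.6.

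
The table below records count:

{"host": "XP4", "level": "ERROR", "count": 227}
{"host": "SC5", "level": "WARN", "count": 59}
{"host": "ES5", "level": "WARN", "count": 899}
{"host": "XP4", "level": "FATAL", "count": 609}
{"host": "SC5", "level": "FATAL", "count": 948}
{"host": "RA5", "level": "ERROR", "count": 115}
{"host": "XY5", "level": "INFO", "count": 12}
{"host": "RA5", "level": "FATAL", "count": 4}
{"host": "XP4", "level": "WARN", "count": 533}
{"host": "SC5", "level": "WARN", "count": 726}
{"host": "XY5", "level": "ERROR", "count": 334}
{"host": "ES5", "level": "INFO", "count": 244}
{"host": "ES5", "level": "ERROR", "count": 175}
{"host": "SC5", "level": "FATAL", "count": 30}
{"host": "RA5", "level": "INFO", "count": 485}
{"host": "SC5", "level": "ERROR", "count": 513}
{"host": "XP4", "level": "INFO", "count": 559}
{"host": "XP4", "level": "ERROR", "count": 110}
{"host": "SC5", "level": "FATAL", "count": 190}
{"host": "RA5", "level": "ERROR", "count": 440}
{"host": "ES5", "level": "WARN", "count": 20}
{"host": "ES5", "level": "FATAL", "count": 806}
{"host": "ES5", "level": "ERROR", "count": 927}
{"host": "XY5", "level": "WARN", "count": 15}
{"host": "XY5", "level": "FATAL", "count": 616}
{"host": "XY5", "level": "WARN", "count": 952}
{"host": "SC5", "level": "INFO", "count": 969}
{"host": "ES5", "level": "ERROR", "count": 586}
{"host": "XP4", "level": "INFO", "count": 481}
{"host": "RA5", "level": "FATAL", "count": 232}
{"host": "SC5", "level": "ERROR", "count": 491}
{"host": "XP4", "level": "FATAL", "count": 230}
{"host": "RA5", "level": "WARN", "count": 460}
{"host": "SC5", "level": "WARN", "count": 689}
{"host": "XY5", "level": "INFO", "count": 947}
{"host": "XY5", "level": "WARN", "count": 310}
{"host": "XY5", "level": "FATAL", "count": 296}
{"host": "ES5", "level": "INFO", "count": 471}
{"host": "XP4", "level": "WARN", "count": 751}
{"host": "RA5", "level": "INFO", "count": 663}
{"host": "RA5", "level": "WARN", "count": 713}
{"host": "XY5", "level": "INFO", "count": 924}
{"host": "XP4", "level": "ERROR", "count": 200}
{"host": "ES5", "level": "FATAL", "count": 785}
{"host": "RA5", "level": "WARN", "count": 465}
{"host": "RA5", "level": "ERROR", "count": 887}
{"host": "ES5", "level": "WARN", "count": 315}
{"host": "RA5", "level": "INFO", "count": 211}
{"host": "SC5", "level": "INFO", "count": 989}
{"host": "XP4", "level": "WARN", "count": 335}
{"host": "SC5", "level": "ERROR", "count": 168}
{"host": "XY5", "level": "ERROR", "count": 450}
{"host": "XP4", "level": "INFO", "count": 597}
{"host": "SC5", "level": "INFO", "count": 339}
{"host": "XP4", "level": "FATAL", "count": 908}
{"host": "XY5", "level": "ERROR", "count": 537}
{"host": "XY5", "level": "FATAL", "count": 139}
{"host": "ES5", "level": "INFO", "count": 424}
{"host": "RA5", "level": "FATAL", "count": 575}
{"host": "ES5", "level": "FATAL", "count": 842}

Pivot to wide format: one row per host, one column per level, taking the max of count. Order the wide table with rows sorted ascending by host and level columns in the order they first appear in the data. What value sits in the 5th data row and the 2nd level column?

With rows sorted ascending by host, row 5 is host=XY5. level columns in first-appearance order: ERROR, WARN, FATAL, INFO; column 2 is WARN.
Long rows with host=XY5, level=WARN: max(15, 952, 310) = 952.

952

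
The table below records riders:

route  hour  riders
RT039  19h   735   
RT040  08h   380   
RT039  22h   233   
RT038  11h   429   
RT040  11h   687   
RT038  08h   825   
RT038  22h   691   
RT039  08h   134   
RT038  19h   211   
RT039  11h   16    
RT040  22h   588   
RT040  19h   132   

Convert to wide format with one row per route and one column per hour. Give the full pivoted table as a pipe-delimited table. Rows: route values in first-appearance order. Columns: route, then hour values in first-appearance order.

Columns: route plus the 4 distinct hour values (19h, 08h, 22h, 11h).
For example, row RT039 column 19h takes riders=735 from the long row (RT039, 19h).

| route | 19h | 08h | 22h | 11h |
| RT039 | 735 | 134 | 233 | 16 |
| RT040 | 132 | 380 | 588 | 687 |
| RT038 | 211 | 825 | 691 | 429 |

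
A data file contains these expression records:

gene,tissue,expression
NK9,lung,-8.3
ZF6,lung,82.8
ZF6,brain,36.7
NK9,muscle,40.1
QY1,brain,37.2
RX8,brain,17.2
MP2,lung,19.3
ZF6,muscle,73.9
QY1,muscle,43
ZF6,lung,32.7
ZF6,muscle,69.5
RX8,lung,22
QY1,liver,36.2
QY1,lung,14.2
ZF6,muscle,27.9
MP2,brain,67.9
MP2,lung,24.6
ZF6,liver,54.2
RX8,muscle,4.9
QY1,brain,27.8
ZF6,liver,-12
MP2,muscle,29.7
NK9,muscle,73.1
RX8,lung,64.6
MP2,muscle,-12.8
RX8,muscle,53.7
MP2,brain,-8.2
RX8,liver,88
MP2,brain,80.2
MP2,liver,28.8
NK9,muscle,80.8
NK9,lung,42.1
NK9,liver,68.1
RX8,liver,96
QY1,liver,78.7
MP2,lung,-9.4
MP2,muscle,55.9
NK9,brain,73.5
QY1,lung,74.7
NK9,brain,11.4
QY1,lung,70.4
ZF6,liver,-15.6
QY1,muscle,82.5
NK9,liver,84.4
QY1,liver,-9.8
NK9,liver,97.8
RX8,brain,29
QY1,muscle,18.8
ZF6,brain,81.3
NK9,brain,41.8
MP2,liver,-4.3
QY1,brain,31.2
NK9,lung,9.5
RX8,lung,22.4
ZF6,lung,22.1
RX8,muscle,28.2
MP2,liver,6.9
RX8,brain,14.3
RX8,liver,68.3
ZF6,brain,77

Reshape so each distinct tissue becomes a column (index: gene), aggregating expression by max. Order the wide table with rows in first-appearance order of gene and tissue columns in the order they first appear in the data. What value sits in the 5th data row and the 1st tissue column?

24.6

With rows in first-appearance order of gene, row 5 is gene=MP2. tissue columns in first-appearance order: lung, brain, muscle, liver; column 1 is lung.
Long rows with gene=MP2, tissue=lung: max(19.3, 24.6, -9.4) = 24.6.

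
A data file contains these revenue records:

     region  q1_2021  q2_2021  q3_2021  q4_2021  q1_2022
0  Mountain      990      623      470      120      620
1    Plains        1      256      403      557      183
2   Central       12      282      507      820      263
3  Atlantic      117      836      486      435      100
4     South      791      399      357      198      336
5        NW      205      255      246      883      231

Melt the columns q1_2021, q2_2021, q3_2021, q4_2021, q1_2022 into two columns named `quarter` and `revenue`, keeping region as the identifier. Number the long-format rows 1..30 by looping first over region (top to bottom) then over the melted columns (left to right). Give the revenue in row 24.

30 rows total (6 × 5). Row 24: index ⌊(24-1)/5⌋ = 4 into region → South; (24-1) mod 5 = 3 into the melted columns → q4_2021.
So row 24 is (South, q4_2021, 198); revenue = 198.

198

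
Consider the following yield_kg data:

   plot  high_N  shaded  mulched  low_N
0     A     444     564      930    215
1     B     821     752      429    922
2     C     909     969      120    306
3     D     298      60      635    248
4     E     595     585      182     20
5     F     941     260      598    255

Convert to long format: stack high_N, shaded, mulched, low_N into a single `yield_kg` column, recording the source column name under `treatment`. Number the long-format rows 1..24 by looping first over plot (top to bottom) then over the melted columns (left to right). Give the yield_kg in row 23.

24 rows total (6 × 4). Row 23: index ⌊(23-1)/4⌋ = 5 into plot → F; (23-1) mod 4 = 2 into the melted columns → mulched.
So row 23 is (F, mulched, 598); yield_kg = 598.

598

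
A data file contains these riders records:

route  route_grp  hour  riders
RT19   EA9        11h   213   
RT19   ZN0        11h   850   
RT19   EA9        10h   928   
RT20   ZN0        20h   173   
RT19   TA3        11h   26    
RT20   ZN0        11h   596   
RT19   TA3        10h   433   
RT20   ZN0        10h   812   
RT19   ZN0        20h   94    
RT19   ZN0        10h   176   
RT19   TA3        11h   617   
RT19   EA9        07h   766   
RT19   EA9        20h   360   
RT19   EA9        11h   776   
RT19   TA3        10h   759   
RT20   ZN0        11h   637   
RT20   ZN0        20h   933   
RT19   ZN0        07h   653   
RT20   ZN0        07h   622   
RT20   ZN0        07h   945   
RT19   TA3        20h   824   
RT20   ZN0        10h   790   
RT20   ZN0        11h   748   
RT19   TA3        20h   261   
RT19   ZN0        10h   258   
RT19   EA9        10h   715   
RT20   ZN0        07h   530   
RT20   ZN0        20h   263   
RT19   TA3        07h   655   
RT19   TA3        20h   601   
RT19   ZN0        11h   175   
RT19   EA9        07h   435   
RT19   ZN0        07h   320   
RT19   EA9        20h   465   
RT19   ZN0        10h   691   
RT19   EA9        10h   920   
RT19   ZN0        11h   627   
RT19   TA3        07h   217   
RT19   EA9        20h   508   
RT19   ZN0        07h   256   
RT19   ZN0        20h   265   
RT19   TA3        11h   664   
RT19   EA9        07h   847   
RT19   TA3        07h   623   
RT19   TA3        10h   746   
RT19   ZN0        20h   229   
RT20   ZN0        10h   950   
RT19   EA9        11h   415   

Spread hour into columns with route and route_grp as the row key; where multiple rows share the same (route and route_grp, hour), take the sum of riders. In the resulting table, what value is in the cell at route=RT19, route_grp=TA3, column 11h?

1307

Rows with route=RT19, route_grp=TA3 and hour=11h: riders values are 26, 617, 664.
26 + 617 + 664 = 1307.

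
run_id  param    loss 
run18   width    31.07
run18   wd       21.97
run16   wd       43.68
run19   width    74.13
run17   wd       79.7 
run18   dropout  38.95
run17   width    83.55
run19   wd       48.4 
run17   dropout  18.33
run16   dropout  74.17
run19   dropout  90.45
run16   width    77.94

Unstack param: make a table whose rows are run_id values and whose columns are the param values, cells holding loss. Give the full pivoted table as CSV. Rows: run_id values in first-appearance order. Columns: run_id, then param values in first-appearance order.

run_id,width,wd,dropout
run18,31.07,21.97,38.95
run16,77.94,43.68,74.17
run19,74.13,48.4,90.45
run17,83.55,79.7,18.33

Columns: run_id plus the 3 distinct param values (width, wd, dropout).
For example, row run18 column width takes loss=31.07 from the long row (run18, width).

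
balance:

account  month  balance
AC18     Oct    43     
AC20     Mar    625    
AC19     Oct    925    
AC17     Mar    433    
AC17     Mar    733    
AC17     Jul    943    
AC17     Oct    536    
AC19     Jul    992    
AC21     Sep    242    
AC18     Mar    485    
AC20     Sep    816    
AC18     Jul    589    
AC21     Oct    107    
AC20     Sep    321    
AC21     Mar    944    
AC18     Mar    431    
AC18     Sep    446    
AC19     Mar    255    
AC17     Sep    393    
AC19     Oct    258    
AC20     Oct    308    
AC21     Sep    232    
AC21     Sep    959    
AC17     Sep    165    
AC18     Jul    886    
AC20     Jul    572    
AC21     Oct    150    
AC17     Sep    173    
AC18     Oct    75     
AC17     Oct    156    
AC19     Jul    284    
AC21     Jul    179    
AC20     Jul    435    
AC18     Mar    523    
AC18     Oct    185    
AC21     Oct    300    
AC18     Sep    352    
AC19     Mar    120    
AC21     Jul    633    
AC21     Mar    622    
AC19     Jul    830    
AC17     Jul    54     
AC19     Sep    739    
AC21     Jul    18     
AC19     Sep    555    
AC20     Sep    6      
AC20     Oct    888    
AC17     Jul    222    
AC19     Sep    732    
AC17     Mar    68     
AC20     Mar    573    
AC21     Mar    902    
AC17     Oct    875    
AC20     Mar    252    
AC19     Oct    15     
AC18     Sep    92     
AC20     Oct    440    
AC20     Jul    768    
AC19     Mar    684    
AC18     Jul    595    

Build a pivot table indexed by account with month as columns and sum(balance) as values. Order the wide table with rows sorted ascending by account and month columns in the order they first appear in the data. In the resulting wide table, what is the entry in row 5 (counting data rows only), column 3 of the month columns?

830

With rows sorted ascending by account, row 5 is account=AC21. month columns in first-appearance order: Oct, Mar, Jul, Sep; column 3 is Jul.
Long rows with account=AC21, month=Jul: 179 + 633 + 18 = 830.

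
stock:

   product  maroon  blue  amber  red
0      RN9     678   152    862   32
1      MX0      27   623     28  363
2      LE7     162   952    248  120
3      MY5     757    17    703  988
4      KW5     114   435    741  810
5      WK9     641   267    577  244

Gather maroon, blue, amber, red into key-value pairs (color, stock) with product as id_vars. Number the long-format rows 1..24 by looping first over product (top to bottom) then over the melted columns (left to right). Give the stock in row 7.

24 rows total (6 × 4). Row 7: index ⌊(7-1)/4⌋ = 1 into product → MX0; (7-1) mod 4 = 2 into the melted columns → amber.
So row 7 is (MX0, amber, 28); stock = 28.

28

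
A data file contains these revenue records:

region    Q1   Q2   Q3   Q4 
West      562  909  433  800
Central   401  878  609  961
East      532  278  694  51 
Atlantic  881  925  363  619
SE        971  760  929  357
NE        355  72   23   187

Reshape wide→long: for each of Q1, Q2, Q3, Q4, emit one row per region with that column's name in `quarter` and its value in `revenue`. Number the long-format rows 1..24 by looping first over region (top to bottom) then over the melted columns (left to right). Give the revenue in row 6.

878

24 rows total (6 × 4). Row 6: index ⌊(6-1)/4⌋ = 1 into region → Central; (6-1) mod 4 = 1 into the melted columns → Q2.
So row 6 is (Central, Q2, 878); revenue = 878.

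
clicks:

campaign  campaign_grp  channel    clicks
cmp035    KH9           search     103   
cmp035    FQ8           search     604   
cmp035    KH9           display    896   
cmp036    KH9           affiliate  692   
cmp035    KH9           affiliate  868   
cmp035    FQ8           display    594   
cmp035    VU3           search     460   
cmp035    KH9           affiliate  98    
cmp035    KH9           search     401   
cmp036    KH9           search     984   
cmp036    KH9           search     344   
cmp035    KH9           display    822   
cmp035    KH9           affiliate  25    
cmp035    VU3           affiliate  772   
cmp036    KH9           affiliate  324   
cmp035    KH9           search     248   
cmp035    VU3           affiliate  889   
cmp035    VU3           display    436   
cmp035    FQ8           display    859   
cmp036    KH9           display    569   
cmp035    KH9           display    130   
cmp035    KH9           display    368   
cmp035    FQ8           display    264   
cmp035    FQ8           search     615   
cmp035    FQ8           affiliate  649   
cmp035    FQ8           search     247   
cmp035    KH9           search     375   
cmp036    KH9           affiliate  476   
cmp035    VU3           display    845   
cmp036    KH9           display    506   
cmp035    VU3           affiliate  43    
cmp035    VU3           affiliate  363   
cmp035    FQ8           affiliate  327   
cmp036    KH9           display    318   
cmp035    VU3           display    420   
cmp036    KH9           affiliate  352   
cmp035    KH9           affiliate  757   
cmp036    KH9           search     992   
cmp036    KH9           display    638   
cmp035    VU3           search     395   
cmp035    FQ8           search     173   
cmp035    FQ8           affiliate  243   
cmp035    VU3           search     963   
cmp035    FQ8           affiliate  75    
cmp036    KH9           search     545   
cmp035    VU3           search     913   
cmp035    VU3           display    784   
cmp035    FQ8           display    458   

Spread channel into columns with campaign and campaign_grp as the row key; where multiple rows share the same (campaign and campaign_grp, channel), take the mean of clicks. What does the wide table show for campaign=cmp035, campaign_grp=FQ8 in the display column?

543.75

Rows with campaign=cmp035, campaign_grp=FQ8 and channel=display: clicks values are 594, 859, 264, 458.
(594 + 859 + 264 + 458) / 4 = 543.75.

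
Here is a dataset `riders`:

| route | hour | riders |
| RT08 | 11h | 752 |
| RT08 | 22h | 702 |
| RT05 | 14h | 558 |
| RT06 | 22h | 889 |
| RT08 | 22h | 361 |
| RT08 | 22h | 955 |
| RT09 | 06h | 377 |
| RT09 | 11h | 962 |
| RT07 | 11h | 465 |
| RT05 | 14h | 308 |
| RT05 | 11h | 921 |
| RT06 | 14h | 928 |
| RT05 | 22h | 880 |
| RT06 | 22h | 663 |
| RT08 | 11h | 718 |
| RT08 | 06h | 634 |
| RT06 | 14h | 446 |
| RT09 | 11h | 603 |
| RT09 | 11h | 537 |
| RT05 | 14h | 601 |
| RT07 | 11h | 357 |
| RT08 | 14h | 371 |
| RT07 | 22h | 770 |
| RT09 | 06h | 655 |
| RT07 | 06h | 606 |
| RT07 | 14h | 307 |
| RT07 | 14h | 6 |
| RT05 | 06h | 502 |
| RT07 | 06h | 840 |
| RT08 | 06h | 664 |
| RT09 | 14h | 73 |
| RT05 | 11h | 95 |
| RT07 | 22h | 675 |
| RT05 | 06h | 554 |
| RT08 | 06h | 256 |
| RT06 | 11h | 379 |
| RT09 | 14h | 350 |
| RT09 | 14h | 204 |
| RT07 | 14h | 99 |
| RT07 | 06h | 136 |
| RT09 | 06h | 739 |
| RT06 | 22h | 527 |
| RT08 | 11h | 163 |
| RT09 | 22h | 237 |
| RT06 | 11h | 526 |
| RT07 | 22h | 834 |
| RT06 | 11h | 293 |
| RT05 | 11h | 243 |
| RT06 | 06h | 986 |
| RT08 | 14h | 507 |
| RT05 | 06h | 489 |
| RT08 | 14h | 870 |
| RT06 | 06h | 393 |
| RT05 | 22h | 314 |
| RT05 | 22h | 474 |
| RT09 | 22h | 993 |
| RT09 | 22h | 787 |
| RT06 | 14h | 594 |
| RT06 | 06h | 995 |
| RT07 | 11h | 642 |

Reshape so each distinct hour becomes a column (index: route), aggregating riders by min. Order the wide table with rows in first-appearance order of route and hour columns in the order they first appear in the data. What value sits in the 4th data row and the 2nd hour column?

237

With rows in first-appearance order of route, row 4 is route=RT09. hour columns in first-appearance order: 11h, 22h, 14h, 06h; column 2 is 22h.
Long rows with route=RT09, hour=22h: min(237, 993, 787) = 237.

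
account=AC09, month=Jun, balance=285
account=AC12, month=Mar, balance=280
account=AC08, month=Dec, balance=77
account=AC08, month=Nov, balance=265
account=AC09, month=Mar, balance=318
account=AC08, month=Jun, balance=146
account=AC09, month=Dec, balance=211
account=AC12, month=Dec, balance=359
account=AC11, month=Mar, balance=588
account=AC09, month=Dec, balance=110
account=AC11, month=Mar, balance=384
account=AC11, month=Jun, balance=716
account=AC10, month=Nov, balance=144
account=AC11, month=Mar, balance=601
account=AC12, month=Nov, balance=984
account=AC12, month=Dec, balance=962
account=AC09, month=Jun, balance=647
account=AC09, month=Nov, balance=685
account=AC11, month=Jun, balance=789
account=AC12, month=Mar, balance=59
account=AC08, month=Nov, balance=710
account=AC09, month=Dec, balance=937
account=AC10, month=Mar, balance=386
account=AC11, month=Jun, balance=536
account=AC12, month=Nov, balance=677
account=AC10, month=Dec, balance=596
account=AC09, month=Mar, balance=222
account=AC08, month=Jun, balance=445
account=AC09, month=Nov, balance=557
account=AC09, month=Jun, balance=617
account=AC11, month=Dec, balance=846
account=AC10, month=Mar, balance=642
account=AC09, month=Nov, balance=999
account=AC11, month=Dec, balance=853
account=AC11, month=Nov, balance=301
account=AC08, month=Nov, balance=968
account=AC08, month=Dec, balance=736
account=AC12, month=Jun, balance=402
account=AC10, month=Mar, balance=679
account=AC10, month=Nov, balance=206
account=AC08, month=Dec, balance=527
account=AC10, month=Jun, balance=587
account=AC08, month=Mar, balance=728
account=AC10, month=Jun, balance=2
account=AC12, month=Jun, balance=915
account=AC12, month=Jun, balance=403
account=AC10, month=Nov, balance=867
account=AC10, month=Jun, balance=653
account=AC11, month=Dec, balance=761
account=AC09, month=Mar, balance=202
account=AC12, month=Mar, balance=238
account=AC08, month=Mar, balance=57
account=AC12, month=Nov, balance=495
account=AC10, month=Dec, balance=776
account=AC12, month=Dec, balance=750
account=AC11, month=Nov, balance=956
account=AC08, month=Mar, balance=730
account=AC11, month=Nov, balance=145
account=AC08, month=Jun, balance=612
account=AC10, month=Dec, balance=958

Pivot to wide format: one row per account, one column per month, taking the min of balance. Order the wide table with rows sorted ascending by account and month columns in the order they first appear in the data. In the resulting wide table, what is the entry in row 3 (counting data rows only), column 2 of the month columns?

With rows sorted ascending by account, row 3 is account=AC10. month columns in first-appearance order: Jun, Mar, Dec, Nov; column 2 is Mar.
Long rows with account=AC10, month=Mar: min(386, 642, 679) = 386.

386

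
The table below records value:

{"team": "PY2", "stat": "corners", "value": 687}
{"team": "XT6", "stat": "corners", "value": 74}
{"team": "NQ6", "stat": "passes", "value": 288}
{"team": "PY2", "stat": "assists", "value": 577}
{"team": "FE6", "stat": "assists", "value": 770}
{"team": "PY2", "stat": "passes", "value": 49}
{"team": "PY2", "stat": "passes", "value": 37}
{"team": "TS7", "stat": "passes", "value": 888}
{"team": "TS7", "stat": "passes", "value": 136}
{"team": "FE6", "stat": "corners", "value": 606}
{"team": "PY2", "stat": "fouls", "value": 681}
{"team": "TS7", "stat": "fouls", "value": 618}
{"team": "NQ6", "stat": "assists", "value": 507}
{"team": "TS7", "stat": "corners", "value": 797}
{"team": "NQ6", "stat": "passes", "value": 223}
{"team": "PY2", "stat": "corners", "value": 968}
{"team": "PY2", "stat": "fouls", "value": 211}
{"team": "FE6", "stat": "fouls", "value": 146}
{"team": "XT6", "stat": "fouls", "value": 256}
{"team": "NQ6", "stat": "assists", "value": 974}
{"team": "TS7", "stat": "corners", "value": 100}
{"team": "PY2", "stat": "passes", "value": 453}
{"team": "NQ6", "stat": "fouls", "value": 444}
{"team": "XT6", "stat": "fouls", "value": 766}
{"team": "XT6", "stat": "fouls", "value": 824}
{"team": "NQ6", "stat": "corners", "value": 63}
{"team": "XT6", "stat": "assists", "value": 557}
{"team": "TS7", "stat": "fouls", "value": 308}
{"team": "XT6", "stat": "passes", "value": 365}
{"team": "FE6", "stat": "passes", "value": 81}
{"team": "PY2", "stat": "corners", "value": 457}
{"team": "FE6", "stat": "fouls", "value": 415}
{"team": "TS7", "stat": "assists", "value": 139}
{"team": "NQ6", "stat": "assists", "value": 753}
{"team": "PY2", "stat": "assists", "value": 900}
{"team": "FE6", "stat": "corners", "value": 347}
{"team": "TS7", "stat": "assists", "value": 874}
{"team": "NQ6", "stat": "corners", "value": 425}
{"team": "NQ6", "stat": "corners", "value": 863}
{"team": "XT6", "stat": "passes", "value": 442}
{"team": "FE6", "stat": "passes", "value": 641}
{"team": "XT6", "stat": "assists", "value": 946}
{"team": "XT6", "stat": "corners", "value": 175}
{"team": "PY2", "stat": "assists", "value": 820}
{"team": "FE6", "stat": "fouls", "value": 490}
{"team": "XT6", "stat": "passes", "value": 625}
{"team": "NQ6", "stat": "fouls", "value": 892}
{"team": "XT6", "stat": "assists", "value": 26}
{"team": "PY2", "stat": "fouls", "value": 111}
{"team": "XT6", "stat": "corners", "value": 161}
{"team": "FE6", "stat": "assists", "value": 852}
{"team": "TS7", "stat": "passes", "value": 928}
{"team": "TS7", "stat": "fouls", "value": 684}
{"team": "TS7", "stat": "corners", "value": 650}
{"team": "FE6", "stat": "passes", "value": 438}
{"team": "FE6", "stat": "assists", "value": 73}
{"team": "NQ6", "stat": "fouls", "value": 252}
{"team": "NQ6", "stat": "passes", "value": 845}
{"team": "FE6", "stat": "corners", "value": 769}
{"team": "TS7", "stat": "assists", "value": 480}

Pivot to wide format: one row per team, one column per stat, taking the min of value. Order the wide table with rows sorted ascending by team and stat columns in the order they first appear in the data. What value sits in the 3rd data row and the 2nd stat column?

37

With rows sorted ascending by team, row 3 is team=PY2. stat columns in first-appearance order: corners, passes, assists, fouls; column 2 is passes.
Long rows with team=PY2, stat=passes: min(49, 37, 453) = 37.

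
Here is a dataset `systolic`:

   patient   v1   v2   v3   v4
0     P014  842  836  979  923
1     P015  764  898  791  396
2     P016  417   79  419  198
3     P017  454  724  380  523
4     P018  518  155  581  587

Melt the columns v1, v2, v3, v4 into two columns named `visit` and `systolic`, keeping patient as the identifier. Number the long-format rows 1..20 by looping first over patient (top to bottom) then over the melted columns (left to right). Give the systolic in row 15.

380

20 rows total (5 × 4). Row 15: index ⌊(15-1)/4⌋ = 3 into patient → P017; (15-1) mod 4 = 2 into the melted columns → v3.
So row 15 is (P017, v3, 380); systolic = 380.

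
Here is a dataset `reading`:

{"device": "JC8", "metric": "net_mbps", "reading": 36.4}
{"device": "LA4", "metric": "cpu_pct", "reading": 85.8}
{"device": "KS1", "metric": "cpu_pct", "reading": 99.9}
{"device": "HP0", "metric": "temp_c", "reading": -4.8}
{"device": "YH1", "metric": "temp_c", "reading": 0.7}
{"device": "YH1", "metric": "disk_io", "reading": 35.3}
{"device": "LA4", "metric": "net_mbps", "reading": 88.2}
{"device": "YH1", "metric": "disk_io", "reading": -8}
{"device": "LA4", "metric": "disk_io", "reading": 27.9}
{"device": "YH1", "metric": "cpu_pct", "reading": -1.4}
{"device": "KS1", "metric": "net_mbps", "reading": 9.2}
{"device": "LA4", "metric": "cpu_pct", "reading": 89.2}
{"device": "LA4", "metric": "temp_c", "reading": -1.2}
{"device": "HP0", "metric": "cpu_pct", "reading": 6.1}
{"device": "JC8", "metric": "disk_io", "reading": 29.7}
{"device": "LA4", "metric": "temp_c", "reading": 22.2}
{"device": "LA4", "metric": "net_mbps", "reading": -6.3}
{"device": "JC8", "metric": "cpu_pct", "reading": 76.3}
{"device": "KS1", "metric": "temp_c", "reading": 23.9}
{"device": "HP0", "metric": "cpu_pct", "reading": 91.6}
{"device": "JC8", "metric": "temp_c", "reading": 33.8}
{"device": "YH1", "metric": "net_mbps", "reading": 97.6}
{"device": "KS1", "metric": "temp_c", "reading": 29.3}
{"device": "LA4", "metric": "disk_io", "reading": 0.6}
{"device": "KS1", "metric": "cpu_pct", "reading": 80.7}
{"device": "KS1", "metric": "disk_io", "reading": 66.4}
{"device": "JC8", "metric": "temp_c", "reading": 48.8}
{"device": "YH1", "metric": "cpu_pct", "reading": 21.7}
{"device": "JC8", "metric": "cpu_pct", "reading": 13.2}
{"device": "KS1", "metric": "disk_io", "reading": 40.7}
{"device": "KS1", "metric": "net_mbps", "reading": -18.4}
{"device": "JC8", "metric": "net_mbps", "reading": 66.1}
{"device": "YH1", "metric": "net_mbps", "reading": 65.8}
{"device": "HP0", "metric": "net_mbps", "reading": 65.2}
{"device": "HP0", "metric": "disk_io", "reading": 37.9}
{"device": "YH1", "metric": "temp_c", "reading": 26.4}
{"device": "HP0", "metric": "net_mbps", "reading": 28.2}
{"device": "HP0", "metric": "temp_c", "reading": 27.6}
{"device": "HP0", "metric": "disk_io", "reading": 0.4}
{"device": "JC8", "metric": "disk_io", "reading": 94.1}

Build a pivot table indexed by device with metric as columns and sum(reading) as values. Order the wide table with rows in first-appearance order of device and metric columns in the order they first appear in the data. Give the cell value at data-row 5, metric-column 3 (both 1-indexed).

27.1

With rows in first-appearance order of device, row 5 is device=YH1. metric columns in first-appearance order: net_mbps, cpu_pct, temp_c, disk_io; column 3 is temp_c.
Long rows with device=YH1, metric=temp_c: 0.7 + 26.4 = 27.1.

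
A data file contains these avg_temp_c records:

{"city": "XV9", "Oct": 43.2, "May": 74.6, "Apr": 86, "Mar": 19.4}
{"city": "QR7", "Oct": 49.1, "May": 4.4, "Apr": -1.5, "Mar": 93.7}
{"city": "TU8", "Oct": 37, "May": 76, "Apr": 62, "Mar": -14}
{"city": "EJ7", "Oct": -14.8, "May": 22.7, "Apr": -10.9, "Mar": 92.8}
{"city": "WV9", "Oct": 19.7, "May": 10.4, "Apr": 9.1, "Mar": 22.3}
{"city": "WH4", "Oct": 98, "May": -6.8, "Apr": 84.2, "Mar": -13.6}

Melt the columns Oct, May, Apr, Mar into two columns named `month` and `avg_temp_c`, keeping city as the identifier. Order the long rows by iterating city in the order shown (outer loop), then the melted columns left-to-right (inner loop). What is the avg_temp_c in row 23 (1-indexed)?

24 rows total (6 × 4). Row 23: index ⌊(23-1)/4⌋ = 5 into city → WH4; (23-1) mod 4 = 2 into the melted columns → Apr.
So row 23 is (WH4, Apr, 84.2); avg_temp_c = 84.2.

84.2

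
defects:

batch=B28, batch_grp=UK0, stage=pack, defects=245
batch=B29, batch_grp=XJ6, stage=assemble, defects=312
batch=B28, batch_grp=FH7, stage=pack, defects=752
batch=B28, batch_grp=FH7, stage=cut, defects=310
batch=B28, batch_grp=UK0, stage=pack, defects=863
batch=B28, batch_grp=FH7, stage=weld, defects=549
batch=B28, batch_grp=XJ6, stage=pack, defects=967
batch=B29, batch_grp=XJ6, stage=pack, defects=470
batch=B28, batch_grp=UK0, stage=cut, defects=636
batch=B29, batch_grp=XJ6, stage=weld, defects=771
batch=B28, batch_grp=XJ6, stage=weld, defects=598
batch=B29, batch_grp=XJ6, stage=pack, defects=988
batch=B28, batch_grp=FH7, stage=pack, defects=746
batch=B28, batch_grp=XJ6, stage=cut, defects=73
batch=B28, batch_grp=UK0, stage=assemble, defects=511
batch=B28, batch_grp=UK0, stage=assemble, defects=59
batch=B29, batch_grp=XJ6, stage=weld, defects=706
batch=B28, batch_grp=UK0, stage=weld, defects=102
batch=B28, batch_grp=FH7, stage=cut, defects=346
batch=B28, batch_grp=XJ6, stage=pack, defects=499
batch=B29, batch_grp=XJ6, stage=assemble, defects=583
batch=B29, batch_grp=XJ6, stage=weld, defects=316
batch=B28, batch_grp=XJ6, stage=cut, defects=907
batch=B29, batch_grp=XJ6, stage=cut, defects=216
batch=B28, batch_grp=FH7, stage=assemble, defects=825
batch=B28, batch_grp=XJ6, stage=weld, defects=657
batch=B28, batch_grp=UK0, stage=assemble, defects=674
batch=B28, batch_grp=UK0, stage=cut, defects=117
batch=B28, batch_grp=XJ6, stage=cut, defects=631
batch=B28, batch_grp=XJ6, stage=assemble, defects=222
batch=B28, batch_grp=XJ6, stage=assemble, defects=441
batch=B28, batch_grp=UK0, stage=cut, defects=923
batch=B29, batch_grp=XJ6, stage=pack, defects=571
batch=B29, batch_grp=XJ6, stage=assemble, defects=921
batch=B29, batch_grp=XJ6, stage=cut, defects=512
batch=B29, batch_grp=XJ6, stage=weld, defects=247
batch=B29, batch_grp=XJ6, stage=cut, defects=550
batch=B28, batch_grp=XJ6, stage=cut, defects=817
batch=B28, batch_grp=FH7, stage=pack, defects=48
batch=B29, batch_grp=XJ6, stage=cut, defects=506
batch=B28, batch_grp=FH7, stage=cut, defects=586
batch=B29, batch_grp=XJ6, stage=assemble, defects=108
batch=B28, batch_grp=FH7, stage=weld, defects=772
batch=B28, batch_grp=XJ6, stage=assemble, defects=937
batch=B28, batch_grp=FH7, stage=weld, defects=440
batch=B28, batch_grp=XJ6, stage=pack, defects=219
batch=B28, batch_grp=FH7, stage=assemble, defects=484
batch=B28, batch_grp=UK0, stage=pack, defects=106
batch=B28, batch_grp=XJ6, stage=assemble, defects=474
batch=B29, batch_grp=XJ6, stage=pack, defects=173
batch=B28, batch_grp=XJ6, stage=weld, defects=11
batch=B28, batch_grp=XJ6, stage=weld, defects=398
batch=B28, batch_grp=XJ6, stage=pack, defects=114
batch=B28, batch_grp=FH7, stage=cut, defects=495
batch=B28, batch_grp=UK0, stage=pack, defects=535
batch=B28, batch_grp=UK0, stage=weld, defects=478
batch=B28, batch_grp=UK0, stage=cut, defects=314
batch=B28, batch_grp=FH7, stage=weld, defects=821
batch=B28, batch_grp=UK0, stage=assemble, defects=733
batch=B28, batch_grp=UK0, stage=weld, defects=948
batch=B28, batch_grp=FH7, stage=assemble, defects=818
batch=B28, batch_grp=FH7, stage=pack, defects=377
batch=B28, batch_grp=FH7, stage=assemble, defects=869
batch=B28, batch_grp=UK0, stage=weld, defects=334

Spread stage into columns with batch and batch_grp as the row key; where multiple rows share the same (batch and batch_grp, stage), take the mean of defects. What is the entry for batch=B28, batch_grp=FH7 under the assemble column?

Rows with batch=B28, batch_grp=FH7 and stage=assemble: defects values are 825, 484, 818, 869.
(825 + 484 + 818 + 869) / 4 = 749.

749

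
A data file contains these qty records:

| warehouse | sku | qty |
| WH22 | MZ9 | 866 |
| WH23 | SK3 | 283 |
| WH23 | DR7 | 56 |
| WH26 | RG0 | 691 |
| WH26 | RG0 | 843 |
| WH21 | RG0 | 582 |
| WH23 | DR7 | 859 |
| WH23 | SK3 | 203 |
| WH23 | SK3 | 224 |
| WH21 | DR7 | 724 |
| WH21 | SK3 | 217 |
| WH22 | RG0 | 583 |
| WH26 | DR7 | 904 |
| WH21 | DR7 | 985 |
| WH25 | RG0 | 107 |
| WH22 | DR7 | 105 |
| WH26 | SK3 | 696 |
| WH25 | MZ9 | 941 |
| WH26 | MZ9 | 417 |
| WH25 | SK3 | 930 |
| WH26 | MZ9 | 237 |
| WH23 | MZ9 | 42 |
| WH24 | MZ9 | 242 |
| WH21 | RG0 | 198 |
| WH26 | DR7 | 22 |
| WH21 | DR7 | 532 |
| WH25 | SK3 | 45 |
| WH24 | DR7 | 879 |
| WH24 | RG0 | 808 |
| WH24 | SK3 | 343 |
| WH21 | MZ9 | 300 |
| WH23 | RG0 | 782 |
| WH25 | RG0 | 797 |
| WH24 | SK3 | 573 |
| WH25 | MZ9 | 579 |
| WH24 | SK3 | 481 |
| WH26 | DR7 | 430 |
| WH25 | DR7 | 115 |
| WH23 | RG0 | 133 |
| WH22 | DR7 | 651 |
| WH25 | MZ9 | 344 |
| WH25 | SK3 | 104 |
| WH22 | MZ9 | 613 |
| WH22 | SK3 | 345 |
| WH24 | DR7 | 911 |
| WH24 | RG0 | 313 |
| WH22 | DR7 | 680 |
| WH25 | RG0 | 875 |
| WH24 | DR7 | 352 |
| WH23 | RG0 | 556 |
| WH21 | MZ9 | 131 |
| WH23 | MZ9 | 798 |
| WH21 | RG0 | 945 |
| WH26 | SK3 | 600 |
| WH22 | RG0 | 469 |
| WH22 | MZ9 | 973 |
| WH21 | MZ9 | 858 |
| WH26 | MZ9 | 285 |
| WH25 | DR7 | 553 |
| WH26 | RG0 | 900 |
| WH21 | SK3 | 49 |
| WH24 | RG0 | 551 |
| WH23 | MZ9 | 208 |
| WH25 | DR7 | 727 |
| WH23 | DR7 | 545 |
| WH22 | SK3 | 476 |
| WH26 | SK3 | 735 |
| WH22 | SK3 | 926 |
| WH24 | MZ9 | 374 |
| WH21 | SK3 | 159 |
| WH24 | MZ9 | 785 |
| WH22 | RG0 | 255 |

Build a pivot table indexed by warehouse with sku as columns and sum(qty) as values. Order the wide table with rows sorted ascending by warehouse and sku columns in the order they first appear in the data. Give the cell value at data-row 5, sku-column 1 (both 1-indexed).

1864

With rows sorted ascending by warehouse, row 5 is warehouse=WH25. sku columns in first-appearance order: MZ9, SK3, DR7, RG0; column 1 is MZ9.
Long rows with warehouse=WH25, sku=MZ9: 941 + 579 + 344 = 1864.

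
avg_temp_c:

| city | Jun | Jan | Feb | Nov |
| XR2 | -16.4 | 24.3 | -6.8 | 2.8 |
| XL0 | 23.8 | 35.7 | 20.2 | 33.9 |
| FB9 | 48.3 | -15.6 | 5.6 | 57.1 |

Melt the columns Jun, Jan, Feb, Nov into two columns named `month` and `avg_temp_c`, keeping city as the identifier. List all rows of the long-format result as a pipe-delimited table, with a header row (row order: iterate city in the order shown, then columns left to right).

| city | month | avg_temp_c |
| XR2 | Jun | -16.4 |
| XR2 | Jan | 24.3 |
| XR2 | Feb | -6.8 |
| XR2 | Nov | 2.8 |
| XL0 | Jun | 23.8 |
| XL0 | Jan | 35.7 |
| XL0 | Feb | 20.2 |
| XL0 | Nov | 33.9 |
| FB9 | Jun | 48.3 |
| FB9 | Jan | -15.6 |
| FB9 | Feb | 5.6 |
| FB9 | Nov | 57.1 |

Each (city, column) pair becomes one row: 3 × 4 = 12 rows.
For example, (XR2, Jun) → avg_temp_c=-16.4.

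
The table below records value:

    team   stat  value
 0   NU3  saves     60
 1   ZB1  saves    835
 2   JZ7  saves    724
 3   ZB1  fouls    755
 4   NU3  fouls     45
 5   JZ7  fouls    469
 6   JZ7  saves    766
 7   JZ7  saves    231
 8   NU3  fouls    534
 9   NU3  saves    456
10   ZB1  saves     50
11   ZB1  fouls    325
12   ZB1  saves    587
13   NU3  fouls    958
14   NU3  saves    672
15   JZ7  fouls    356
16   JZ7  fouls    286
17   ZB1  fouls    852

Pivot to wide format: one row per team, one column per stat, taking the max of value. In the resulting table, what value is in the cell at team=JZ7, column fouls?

Rows with team=JZ7 and stat=fouls: value values are 469, 356, 286.
max(469, 356, 286) = 469.

469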